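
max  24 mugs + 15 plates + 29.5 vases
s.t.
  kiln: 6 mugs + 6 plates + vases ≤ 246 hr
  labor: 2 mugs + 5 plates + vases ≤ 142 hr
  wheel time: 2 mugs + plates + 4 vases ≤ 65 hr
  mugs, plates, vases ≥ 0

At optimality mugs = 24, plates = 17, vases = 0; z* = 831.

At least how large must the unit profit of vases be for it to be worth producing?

Check each constraint at x*: kiln 246/246 (tight); labor 133/142 (slack 9); wheel time 65/65 (tight).
Since labor is not tight, its dual is 0.
Dual feasibility on the basic columns requires 6·y_kiln + 2·y_wheel time = 24, 6·y_kiln + 1·y_wheel time = 15.
Solving: y_kiln = 1, y_wheel time = 9.
vases enters the basis when its profit ≥ yᵀa₃ = 1·1 + 9·4 = 37.

37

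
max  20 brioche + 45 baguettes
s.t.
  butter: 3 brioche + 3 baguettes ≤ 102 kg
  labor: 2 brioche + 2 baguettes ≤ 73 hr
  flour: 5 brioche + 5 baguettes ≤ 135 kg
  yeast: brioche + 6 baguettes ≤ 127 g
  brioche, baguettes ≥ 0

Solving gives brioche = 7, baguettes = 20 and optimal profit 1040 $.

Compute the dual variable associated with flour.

At the optimum: butter uses 81 of 102 (slack = 21); labor uses 54 of 73 (slack = 19); flour uses 135 of 135 (binding); yeast uses 127 of 127 (binding).
Since butter, labor are not tight, their duals are 0.
Dual feasibility on the basic columns requires 5·y_flour + 1·y_yeast = 20, 5·y_flour + 6·y_yeast = 45.
→ y_flour = 3 and y_yeast = 5.
Shadow price of flour = 3.

3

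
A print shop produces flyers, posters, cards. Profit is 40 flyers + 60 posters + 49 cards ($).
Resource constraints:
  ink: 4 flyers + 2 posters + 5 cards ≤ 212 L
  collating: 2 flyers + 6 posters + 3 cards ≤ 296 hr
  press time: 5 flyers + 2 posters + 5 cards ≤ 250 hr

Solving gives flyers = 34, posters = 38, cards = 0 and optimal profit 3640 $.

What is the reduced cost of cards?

-5

At the optimum: ink uses 212 of 212 (binding); collating uses 296 of 296 (binding); press time uses 246 of 250 (slack = 4).
Slack constraints have shadow price 0 (complementary slackness).
The binding rows give the dual system: 4·y_ink + 2·y_collating = 40 and 2·y_ink + 6·y_collating = 60.
→ y_ink = 6 and y_collating = 8.
Reduced cost of cards: c₃ − yᵀa₃ = 49 − (6·5 + 8·3) = 49 − 54 = -5.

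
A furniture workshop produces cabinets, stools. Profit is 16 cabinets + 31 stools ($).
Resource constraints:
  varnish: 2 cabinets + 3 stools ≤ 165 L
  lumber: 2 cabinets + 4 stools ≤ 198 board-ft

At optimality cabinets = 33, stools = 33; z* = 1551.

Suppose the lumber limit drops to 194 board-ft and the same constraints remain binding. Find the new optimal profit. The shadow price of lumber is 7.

1523

Δb = -4, so new z* = 1551 + (7)·(-4) = 1551 − 28 = 1523.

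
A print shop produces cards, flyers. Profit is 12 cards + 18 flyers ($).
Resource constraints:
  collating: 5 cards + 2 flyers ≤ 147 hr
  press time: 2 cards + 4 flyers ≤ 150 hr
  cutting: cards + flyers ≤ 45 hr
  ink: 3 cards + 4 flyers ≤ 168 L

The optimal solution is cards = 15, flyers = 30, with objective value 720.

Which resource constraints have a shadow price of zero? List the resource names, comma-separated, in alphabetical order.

collating: 135/147 (slack 12)
press time: 150/150 (binding)
cutting: 45/45 (binding)
ink: 165/168 (slack 3)
By complementary slackness, a constraint with positive slack has shadow price 0 → collating, ink.

collating, ink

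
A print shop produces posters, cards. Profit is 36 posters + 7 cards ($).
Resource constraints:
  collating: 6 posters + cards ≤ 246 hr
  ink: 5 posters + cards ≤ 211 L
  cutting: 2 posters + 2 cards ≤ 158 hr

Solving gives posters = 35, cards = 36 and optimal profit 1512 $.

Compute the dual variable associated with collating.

Check each constraint at x*: collating 246/246 (tight); ink 211/211 (tight); cutting 142/158 (slack 16).
By complementary slackness, y = 0 for the non-binding constraint.
From A_Bᵀ y = c: 6·y_collating + 5·y_ink = 36; 1·y_collating + 1·y_ink = 7.
This yields shadow prices y_collating = 1, y_ink = 6.
Shadow price of collating = 1.

1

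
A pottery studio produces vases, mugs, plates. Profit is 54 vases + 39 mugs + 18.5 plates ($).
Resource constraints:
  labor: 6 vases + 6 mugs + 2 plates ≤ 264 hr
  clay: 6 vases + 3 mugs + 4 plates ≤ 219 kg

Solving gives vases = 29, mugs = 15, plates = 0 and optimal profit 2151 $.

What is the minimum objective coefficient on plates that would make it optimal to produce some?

At the optimum: labor uses 264 of 264 (binding); clay uses 219 of 219 (binding).
Dual feasibility on the basic columns requires 6·y_labor + 6·y_clay = 54, 6·y_labor + 3·y_clay = 39.
Solving: y_labor = 4, y_clay = 5.
plates enters the basis when its profit ≥ yᵀa₃ = 4·2 + 5·4 = 28.

28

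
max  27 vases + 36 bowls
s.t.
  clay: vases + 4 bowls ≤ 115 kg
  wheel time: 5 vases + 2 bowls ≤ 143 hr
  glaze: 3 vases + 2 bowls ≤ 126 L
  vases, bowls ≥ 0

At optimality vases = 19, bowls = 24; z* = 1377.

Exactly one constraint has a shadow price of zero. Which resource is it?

clay: 115/115 (binding)
wheel time: 143/143 (binding)
glaze: 105/126 (slack 21)
By complementary slackness, a constraint with positive slack has shadow price 0 → glaze.

glaze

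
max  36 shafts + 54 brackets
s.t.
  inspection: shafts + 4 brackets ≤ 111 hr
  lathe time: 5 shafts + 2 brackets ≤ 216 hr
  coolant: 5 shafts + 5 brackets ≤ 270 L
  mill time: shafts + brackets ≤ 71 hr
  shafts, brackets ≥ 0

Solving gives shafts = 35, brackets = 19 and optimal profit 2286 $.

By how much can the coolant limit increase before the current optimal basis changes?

Binding constraints: inspection, coolant. The basis is B = [[1,4],[5,5]] with det -15.
Per unit increase in coolant, x* moves by d = (0.2667, -0.0667).
The basis stays optimal until lathe time becomes binding; allowable increase = 2.5 L.

2.5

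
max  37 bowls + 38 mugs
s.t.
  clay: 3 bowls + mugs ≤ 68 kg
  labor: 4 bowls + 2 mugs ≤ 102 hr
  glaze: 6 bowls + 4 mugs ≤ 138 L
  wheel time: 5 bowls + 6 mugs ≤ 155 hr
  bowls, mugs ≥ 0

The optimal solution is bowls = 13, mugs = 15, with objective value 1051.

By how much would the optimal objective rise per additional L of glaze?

At the optimum: clay uses 54 of 68 (slack = 14); labor uses 82 of 102 (slack = 20); glaze uses 138 of 138 (binding); wheel time uses 155 of 155 (binding).
By complementary slackness, y = 0 for the non-binding constraints.
From A_Bᵀ y = c: 6·y_glaze + 5·y_wheel time = 37; 4·y_glaze + 6·y_wheel time = 38.
This yields shadow prices y_glaze = 2, y_wheel time = 5.
Shadow price of glaze = 2.

2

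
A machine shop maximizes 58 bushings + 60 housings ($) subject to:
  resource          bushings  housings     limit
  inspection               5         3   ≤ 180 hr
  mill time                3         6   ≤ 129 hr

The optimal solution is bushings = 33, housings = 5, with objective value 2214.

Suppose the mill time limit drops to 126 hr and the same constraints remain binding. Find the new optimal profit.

Check each constraint at x*: inspection 180/180 (tight); mill time 129/129 (tight).
From A_Bᵀ y = c: 5·y_inspection + 3·y_mill time = 58; 3·y_inspection + 6·y_mill time = 60.
→ y_inspection = 8 and y_mill time = 6.
Δz = y_mill time·Δb = 6 × (-3) = -18, so new z* = 2214 − 18 = 2196.

2196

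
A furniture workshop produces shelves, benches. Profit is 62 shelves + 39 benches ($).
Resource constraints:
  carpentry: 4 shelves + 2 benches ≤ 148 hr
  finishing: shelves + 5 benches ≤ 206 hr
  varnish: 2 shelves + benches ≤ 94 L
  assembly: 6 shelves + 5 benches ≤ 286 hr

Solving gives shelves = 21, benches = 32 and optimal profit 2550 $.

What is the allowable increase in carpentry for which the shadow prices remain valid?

Binding constraints: carpentry, assembly. The basis is B = [[4,2],[6,5]] with det 8.
Per unit increase in carpentry, x* moves by d = (0.625, -0.75).
The basis stays optimal until varnish becomes binding; allowable increase = 40 hr.

40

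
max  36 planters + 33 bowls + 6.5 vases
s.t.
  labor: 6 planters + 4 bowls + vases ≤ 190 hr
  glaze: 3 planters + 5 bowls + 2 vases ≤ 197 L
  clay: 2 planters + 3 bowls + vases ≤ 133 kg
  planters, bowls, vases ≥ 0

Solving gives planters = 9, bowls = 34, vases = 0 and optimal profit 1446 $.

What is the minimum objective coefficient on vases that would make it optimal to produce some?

Binding: labor and glaze. Non-binding: clay (13 unused).
By complementary slackness, y = 0 for the non-binding constraint.
Dual feasibility on the basic columns requires 6·y_labor + 3·y_glaze = 36, 4·y_labor + 5·y_glaze = 33.
Solving: y_labor = 4.5, y_glaze = 3.
vases enters the basis when its profit ≥ yᵀa₃ = 4.5·1 + 3·2 = 10.5.

10.5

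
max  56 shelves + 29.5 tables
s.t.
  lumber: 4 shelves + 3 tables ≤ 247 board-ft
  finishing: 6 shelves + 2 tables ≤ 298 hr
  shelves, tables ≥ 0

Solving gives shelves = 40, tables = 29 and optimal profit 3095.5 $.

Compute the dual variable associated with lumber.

6.5

Check each constraint at x*: lumber 247/247 (tight); finishing 298/298 (tight).
The binding rows give the dual system: 4·y_lumber + 6·y_finishing = 56 and 3·y_lumber + 2·y_finishing = 29.5.
→ y_lumber = 6.5 and y_finishing = 5.
Shadow price of lumber = 6.5.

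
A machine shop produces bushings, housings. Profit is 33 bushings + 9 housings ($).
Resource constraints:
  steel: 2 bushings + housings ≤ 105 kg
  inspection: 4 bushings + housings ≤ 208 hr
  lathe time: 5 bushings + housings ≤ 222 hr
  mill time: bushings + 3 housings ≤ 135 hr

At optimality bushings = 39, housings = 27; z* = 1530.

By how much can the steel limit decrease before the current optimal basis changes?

16.2

Binding constraints: steel, lathe time. The basis is B = [[2,1],[5,1]] with det -3.
Per unit decrease in steel, x* moves by d = (0.3333, -1.6667).
The basis stays optimal until housings reaches 0; allowable decrease = 16.2 kg.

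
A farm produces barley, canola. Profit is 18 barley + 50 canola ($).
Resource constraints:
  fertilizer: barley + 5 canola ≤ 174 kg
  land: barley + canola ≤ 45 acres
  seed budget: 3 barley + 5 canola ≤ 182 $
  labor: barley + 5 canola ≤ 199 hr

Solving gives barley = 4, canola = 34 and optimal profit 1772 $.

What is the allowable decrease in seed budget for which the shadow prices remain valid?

Binding constraints: fertilizer, seed budget. The basis is B = [[1,5],[3,5]] with det -10.
Per unit decrease in seed budget, x* moves by d = (-0.5, 0.1).
The basis stays optimal until barley reaches 0; allowable decrease = 8 $.

8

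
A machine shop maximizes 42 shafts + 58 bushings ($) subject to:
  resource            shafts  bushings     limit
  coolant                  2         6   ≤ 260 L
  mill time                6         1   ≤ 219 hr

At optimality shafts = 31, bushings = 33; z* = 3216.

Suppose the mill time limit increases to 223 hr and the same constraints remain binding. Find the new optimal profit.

3232

At the optimum: coolant uses 260 of 260 (binding); mill time uses 219 of 219 (binding).
The binding rows give the dual system: 2·y_coolant + 6·y_mill time = 42 and 6·y_coolant + 1·y_mill time = 58.
→ y_coolant = 9 and y_mill time = 4.
Δz = y_mill time·Δb = 4 × (4) = 16, so new z* = 3216 + 16 = 3232.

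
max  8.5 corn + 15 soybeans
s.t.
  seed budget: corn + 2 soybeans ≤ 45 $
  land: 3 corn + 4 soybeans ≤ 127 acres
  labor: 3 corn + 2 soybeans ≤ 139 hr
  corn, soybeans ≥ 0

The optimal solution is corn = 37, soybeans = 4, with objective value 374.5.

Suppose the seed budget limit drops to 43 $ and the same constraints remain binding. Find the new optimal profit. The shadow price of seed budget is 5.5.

363.5

Δb = -2, so new z* = 374.5 + (5.5)·(-2) = 374.5 − 11 = 363.5.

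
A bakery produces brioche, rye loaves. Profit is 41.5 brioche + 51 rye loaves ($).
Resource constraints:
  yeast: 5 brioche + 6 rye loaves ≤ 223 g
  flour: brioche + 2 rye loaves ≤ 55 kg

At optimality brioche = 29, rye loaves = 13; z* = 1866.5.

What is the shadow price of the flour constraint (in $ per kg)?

1.5

Both yeast and flour are binding at x*.
Dual feasibility on the basic columns requires 5·y_yeast + 1·y_flour = 41.5, 6·y_yeast + 2·y_flour = 51.
This yields shadow prices y_yeast = 8, y_flour = 1.5.
Shadow price of flour = 1.5.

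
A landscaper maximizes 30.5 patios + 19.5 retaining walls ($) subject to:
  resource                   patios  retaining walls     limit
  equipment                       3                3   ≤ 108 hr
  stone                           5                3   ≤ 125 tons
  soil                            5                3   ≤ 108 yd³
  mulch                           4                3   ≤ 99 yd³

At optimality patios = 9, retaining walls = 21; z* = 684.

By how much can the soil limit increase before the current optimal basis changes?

15.75

Binding constraints: soil, mulch. The basis is B = [[5,3],[4,3]] with det 3.
Per unit increase in soil, x* moves by d = (1, -1.3333).
The basis stays optimal until retaining walls reaches 0; allowable increase = 15.75 yd³.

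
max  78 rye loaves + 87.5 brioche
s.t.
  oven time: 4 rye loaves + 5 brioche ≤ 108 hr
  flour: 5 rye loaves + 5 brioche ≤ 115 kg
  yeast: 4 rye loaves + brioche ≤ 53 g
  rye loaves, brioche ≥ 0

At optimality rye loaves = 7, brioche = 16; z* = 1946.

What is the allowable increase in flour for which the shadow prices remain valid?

Binding constraints: oven time, flour. The basis is B = [[4,5],[5,5]] with det -5.
Per unit increase in flour, x* moves by d = (1, -0.8).
The basis stays optimal until yeast becomes binding; allowable increase = 2.8125 kg.

2.8125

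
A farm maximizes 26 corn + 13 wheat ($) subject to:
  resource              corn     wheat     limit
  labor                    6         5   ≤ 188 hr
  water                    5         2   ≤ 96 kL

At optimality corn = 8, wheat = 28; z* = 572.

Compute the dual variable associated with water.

Both labor and water are binding at x*.
The binding rows give the dual system: 6·y_labor + 5·y_water = 26 and 5·y_labor + 2·y_water = 13.
Solving: y_labor = 1, y_water = 4.
Shadow price of water = 4.

4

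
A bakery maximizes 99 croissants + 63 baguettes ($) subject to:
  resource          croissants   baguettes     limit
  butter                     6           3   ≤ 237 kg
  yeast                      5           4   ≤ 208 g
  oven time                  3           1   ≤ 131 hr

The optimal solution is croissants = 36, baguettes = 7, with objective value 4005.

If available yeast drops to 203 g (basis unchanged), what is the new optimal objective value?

Binding: butter and yeast. Non-binding: oven time (16 unused).
Slack constraints have shadow price 0 (complementary slackness).
Dual feasibility on the basic columns requires 6·y_butter + 5·y_yeast = 99, 3·y_butter + 4·y_yeast = 63.
Solving: y_butter = 9, y_yeast = 9.
Δz = y_yeast·Δb = 9 × (-5) = -45, so new z* = 4005 − 45 = 3960.

3960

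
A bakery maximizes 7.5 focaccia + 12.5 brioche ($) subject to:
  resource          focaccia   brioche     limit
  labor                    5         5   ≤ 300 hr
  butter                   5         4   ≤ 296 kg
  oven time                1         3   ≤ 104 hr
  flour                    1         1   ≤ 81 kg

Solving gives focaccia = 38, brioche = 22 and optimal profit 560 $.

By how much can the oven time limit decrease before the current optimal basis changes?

Binding constraints: labor, oven time. The basis is B = [[5,5],[1,3]] with det 10.
Per unit decrease in oven time, x* moves by d = (0.5, -0.5).
The basis stays optimal until butter becomes binding; allowable decrease = 36 hr.

36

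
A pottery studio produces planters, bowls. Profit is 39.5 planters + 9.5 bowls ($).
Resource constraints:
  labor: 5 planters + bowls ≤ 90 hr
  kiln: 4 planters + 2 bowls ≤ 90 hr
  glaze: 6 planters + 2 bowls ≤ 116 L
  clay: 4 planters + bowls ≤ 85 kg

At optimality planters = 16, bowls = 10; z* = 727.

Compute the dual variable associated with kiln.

0

At the optimum: labor uses 90 of 90 (binding); kiln uses 84 of 90 (slack = 6); glaze uses 116 of 116 (binding); clay uses 74 of 85 (slack = 11).
By complementary slackness, y = 0 for the non-binding constraints.
From A_Bᵀ y = c: 5·y_labor + 6·y_glaze = 39.5; 1·y_labor + 2·y_glaze = 9.5.
Solving: y_labor = 5.5, y_glaze = 2.
Shadow price of kiln = 0.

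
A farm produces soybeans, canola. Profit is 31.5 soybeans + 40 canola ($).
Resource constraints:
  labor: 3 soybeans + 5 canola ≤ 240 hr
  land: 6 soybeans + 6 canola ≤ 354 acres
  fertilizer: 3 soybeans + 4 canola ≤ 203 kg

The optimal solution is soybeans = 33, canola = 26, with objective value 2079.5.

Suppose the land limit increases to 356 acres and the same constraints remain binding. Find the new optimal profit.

2081.5

At the optimum: labor uses 229 of 240 (slack = 11); land uses 354 of 354 (binding); fertilizer uses 203 of 203 (binding).
Since labor is not tight, its dual is 0.
Dual feasibility on the basic columns requires 6·y_land + 3·y_fertilizer = 31.5, 6·y_land + 4·y_fertilizer = 40.
Solving: y_land = 1, y_fertilizer = 8.5.
Δz = y_land·Δb = 1 × (2) = 2, so new z* = 2079.5 + 2 = 2081.5.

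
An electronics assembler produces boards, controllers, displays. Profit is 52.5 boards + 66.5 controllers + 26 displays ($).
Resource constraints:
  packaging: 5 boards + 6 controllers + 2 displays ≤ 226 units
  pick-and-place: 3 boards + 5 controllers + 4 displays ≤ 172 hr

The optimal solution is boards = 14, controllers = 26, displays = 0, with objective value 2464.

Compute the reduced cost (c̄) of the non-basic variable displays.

Both packaging and pick-and-place are binding at x*.
The binding rows give the dual system: 5·y_packaging + 3·y_pick-and-place = 52.5 and 6·y_packaging + 5·y_pick-and-place = 66.5.
Solving: y_packaging = 9, y_pick-and-place = 2.5.
Reduced cost of displays: c₃ − yᵀa₃ = 26 − (9·2 + 2.5·4) = 26 − 28 = -2.

-2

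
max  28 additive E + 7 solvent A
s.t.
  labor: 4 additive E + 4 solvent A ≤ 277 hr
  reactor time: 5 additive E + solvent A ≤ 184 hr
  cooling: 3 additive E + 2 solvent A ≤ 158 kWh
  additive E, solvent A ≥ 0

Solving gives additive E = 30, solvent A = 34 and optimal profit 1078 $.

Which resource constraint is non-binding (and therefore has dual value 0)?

labor

labor: 256/277 (slack 21)
reactor time: 184/184 (binding)
cooling: 158/158 (binding)
By complementary slackness, a constraint with positive slack has shadow price 0 → labor.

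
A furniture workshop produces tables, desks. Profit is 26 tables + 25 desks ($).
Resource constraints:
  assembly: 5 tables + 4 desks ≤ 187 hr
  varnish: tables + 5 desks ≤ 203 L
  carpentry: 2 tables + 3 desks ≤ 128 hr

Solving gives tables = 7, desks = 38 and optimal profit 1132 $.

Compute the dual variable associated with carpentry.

Check each constraint at x*: assembly 187/187 (tight); varnish 197/203 (slack 6); carpentry 128/128 (tight).
By complementary slackness, y = 0 for the non-binding constraint.
From A_Bᵀ y = c: 5·y_assembly + 2·y_carpentry = 26; 4·y_assembly + 3·y_carpentry = 25.
Solving: y_assembly = 4, y_carpentry = 3.
Shadow price of carpentry = 3.

3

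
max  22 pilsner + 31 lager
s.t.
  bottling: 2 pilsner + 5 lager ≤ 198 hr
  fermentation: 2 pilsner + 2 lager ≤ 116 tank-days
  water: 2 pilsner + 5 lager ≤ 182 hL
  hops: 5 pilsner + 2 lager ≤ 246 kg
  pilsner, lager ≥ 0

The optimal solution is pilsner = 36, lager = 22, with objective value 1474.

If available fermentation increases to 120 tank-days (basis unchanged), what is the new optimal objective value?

1506

Check each constraint at x*: bottling 182/198 (slack 16); fermentation 116/116 (tight); water 182/182 (tight); hops 224/246 (slack 22).
Slack constraints have shadow price 0 (complementary slackness).
From A_Bᵀ y = c: 2·y_fermentation + 2·y_water = 22; 2·y_fermentation + 5·y_water = 31.
Solving: y_fermentation = 8, y_water = 3.
Δz = y_fermentation·Δb = 8 × (4) = 32, so new z* = 1474 + 32 = 1506.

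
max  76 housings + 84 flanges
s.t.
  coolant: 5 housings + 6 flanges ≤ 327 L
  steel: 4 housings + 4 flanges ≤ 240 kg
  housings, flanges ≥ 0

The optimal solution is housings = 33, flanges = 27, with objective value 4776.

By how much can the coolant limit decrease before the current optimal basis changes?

27

Binding constraints: coolant, steel. The basis is B = [[5,6],[4,4]] with det -4.
Per unit decrease in coolant, x* moves by d = (1, -1).
The basis stays optimal until flanges reaches 0; allowable decrease = 27 L.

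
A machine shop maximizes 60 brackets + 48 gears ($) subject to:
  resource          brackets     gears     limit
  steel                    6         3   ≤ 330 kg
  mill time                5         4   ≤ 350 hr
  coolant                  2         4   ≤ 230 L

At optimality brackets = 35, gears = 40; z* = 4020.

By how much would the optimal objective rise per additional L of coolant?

Check each constraint at x*: steel 330/330 (tight); mill time 335/350 (slack 15); coolant 230/230 (tight).
By complementary slackness, y = 0 for the non-binding constraint.
From A_Bᵀ y = c: 6·y_steel + 2·y_coolant = 60; 3·y_steel + 4·y_coolant = 48.
This yields shadow prices y_steel = 8, y_coolant = 6.
Shadow price of coolant = 6.

6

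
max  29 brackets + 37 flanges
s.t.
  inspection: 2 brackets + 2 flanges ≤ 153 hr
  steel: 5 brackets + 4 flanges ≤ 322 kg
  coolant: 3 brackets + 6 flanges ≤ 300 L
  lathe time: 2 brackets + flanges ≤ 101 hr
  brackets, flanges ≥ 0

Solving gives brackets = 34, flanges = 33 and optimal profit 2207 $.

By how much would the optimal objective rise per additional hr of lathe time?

At the optimum: inspection uses 134 of 153 (slack = 19); steel uses 302 of 322 (slack = 20); coolant uses 300 of 300 (binding); lathe time uses 101 of 101 (binding).
Since inspection, steel are not tight, their duals are 0.
The binding rows give the dual system: 3·y_coolant + 2·y_lathe time = 29 and 6·y_coolant + 1·y_lathe time = 37.
Solving: y_coolant = 5, y_lathe time = 7.
Shadow price of lathe time = 7.

7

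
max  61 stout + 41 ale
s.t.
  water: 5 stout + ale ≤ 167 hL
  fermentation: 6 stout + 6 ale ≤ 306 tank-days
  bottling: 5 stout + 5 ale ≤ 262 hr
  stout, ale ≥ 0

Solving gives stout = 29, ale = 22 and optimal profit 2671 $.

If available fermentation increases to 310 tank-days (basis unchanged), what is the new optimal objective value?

2695

At the optimum: water uses 167 of 167 (binding); fermentation uses 306 of 306 (binding); bottling uses 255 of 262 (slack = 7).
By complementary slackness, y = 0 for the non-binding constraint.
The binding rows give the dual system: 5·y_water + 6·y_fermentation = 61 and 1·y_water + 6·y_fermentation = 41.
This yields shadow prices y_water = 5, y_fermentation = 6.
Δz = y_fermentation·Δb = 6 × (4) = 24, so new z* = 2671 + 24 = 2695.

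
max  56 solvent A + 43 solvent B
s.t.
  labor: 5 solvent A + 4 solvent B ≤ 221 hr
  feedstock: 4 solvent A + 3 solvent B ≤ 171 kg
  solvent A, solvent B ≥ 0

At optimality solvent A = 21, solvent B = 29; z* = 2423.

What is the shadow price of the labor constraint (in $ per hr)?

4

At the optimum: labor uses 221 of 221 (binding); feedstock uses 171 of 171 (binding).
From A_Bᵀ y = c: 5·y_labor + 4·y_feedstock = 56; 4·y_labor + 3·y_feedstock = 43.
Solving: y_labor = 4, y_feedstock = 9.
Shadow price of labor = 4.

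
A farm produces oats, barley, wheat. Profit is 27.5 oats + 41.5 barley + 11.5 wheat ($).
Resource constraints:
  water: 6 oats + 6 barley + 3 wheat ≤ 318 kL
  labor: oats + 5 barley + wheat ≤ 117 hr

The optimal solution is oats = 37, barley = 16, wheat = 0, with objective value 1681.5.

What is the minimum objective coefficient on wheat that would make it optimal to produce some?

At the optimum: water uses 318 of 318 (binding); labor uses 117 of 117 (binding).
The binding rows give the dual system: 6·y_water + 1·y_labor = 27.5 and 6·y_water + 5·y_labor = 41.5.
Solving: y_water = 4, y_labor = 3.5.
wheat enters the basis when its profit ≥ yᵀa₃ = 4·3 + 3.5·1 = 15.5.

15.5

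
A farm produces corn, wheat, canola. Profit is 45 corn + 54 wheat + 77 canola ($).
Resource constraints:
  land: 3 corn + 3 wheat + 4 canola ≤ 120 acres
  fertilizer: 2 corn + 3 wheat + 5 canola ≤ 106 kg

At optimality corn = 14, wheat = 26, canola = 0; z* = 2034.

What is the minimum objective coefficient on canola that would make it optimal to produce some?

81

Check each constraint at x*: land 120/120 (tight); fertilizer 106/106 (tight).
Dual feasibility on the basic columns requires 3·y_land + 2·y_fertilizer = 45, 3·y_land + 3·y_fertilizer = 54.
This yields shadow prices y_land = 9, y_fertilizer = 9.
canola enters the basis when its profit ≥ yᵀa₃ = 9·4 + 9·5 = 81.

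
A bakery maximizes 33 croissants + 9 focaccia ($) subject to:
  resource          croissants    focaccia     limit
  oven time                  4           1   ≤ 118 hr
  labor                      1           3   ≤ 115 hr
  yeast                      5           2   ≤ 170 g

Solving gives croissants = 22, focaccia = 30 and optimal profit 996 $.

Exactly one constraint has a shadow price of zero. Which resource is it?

labor

oven time: 118/118 (binding)
labor: 112/115 (slack 3)
yeast: 170/170 (binding)
By complementary slackness, a constraint with positive slack has shadow price 0 → labor.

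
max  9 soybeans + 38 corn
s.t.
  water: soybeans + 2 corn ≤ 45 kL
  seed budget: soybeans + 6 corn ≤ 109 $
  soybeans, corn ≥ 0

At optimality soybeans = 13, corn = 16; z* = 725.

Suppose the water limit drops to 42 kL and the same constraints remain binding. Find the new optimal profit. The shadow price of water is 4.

713

Δb = -3, so new z* = 725 + (4)·(-3) = 725 − 12 = 713.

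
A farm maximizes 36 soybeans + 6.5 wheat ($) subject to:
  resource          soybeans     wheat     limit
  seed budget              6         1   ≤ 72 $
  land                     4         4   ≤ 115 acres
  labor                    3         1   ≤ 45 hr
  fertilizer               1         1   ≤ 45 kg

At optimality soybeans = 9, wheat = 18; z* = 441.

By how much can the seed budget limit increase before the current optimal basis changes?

18

Binding constraints: seed budget, labor. The basis is B = [[6,1],[3,1]] with det 3.
Per unit increase in seed budget, x* moves by d = (0.3333, -1).
The basis stays optimal until wheat reaches 0; allowable increase = 18 $.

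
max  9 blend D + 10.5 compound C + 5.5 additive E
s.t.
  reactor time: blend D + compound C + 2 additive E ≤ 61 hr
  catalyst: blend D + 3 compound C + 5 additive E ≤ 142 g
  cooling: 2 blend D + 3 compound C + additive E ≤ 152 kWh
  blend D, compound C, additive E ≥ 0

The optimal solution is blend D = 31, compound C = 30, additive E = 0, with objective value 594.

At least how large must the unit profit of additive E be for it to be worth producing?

Binding: reactor time and cooling. Non-binding: catalyst (21 unused).
By complementary slackness, y = 0 for the non-binding constraint.
Dual feasibility on the basic columns requires 1·y_reactor time + 2·y_cooling = 9, 1·y_reactor time + 3·y_cooling = 10.5.
Solving: y_reactor time = 6, y_cooling = 1.5.
additive E enters the basis when its profit ≥ yᵀa₃ = 6·2 + 1.5·1 = 13.5.

13.5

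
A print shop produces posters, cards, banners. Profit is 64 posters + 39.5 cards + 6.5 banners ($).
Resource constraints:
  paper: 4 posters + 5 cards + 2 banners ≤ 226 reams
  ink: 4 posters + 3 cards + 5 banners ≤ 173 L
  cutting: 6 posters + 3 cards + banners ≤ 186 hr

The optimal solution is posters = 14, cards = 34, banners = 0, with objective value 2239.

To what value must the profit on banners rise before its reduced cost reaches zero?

Check each constraint at x*: paper 226/226 (tight); ink 158/173 (slack 15); cutting 186/186 (tight).
By complementary slackness, y = 0 for the non-binding constraint.
From A_Bᵀ y = c: 4·y_paper + 6·y_cutting = 64; 5·y_paper + 3·y_cutting = 39.5.
This yields shadow prices y_paper = 2.5, y_cutting = 9.
banners enters the basis when its profit ≥ yᵀa₃ = 2.5·2 + 9·1 = 14.

14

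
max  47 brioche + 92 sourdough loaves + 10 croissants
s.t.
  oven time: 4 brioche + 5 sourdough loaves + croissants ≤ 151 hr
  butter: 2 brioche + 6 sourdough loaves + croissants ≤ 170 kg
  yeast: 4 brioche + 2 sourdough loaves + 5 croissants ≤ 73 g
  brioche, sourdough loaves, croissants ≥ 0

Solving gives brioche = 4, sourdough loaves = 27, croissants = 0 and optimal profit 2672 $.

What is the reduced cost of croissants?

At the optimum: oven time uses 151 of 151 (binding); butter uses 170 of 170 (binding); yeast uses 70 of 73 (slack = 3).
Since yeast is not tight, its dual is 0.
From A_Bᵀ y = c: 4·y_oven time + 2·y_butter = 47; 5·y_oven time + 6·y_butter = 92.
→ y_oven time = 7 and y_butter = 9.5.
Reduced cost of croissants: c₃ − yᵀa₃ = 10 − (7·1 + 9.5·1) = 10 − 16.5 = -6.5.

-6.5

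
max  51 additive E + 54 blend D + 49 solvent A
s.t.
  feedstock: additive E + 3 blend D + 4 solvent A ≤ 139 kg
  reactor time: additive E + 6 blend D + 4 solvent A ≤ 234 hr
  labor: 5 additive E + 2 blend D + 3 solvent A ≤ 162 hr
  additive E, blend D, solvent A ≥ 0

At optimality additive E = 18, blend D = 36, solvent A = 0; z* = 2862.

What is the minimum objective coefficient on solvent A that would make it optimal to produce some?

Binding: reactor time and labor. Non-binding: feedstock (13 unused).
By complementary slackness, y = 0 for the non-binding constraint.
From A_Bᵀ y = c: 1·y_reactor time + 5·y_labor = 51; 6·y_reactor time + 2·y_labor = 54.
Solving: y_reactor time = 6, y_labor = 9.
solvent A enters the basis when its profit ≥ yᵀa₃ = 6·4 + 9·3 = 51.

51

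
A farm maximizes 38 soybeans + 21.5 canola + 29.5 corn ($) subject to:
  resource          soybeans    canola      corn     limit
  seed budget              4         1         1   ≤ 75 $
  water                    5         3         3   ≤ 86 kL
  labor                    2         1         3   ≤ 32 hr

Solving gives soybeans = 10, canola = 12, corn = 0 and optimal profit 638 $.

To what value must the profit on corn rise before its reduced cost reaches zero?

At the optimum: seed budget uses 52 of 75 (slack = 23); water uses 86 of 86 (binding); labor uses 32 of 32 (binding).
Since seed budget is not tight, its dual is 0.
The binding rows give the dual system: 5·y_water + 2·y_labor = 38 and 3·y_water + 1·y_labor = 21.5.
→ y_water = 5 and y_labor = 6.5.
corn enters the basis when its profit ≥ yᵀa₃ = 5·3 + 6.5·3 = 34.5.

34.5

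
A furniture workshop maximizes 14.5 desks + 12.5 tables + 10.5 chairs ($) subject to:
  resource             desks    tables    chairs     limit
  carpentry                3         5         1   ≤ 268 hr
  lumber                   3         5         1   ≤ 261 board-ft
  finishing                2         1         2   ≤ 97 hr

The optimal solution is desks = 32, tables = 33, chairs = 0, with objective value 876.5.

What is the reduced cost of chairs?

-1

Binding: lumber and finishing. Non-binding: carpentry (7 unused).
Since carpentry is not tight, its dual is 0.
From A_Bᵀ y = c: 3·y_lumber + 2·y_finishing = 14.5; 5·y_lumber + 1·y_finishing = 12.5.
This yields shadow prices y_lumber = 1.5, y_finishing = 5.
Reduced cost of chairs: c₃ − yᵀa₃ = 10.5 − (1.5·1 + 5·2) = 10.5 − 11.5 = -1.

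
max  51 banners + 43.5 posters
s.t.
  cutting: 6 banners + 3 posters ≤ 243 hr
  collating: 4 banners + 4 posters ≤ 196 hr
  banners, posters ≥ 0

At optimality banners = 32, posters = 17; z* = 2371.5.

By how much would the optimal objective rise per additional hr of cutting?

Check each constraint at x*: cutting 243/243 (tight); collating 196/196 (tight).
Dual feasibility on the basic columns requires 6·y_cutting + 4·y_collating = 51, 3·y_cutting + 4·y_collating = 43.5.
Solving: y_cutting = 2.5, y_collating = 9.
Shadow price of cutting = 2.5.

2.5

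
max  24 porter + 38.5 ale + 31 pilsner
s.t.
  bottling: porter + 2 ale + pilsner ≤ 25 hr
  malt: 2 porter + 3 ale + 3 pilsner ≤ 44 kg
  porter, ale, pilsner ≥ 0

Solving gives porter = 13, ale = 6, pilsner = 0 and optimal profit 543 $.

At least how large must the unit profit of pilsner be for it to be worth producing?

33.5

Check each constraint at x*: bottling 25/25 (tight); malt 44/44 (tight).
The binding rows give the dual system: 1·y_bottling + 2·y_malt = 24 and 2·y_bottling + 3·y_malt = 38.5.
This yields shadow prices y_bottling = 5, y_malt = 9.5.
pilsner enters the basis when its profit ≥ yᵀa₃ = 5·1 + 9.5·3 = 33.5.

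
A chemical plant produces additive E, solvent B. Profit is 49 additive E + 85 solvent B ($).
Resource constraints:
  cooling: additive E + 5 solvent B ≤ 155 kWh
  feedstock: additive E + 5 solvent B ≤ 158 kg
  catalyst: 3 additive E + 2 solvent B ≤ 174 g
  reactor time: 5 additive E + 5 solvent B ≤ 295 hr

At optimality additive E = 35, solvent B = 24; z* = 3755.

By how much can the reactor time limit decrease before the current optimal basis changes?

Binding constraints: cooling, reactor time. The basis is B = [[1,5],[5,5]] with det -20.
Per unit decrease in reactor time, x* moves by d = (-0.25, 0.05).
The basis stays optimal until additive E reaches 0; allowable decrease = 140 hr.

140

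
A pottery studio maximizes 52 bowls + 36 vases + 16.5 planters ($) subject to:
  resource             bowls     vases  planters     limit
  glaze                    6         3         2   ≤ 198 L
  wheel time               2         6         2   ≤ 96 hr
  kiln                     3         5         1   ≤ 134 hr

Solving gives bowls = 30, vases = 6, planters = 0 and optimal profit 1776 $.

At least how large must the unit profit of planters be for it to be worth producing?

20

At the optimum: glaze uses 198 of 198 (binding); wheel time uses 96 of 96 (binding); kiln uses 120 of 134 (slack = 14).
By complementary slackness, y = 0 for the non-binding constraint.
Dual feasibility on the basic columns requires 6·y_glaze + 2·y_wheel time = 52, 3·y_glaze + 6·y_wheel time = 36.
This yields shadow prices y_glaze = 8, y_wheel time = 2.
planters enters the basis when its profit ≥ yᵀa₃ = 8·2 + 2·2 = 20.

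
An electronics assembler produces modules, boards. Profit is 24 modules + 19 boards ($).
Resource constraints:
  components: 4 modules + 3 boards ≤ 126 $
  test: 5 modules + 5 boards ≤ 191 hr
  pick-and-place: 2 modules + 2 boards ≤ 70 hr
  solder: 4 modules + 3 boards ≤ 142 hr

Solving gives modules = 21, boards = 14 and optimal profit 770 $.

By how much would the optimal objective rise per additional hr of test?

0

Check each constraint at x*: components 126/126 (tight); test 175/191 (slack 16); pick-and-place 70/70 (tight); solder 126/142 (slack 16).
Slack constraints have shadow price 0 (complementary slackness).
Dual feasibility on the basic columns requires 4·y_components + 2·y_pick-and-place = 24, 3·y_components + 2·y_pick-and-place = 19.
This yields shadow prices y_components = 5, y_pick-and-place = 2.
Shadow price of test = 0.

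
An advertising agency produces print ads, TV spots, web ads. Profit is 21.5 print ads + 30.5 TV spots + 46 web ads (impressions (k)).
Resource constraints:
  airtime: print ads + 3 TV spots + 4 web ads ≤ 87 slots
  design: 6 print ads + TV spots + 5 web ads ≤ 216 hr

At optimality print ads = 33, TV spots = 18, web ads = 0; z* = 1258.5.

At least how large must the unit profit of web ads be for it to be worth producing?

48

Check each constraint at x*: airtime 87/87 (tight); design 216/216 (tight).
From A_Bᵀ y = c: 1·y_airtime + 6·y_design = 21.5; 3·y_airtime + 1·y_design = 30.5.
→ y_airtime = 9.5 and y_design = 2.
web ads enters the basis when its profit ≥ yᵀa₃ = 9.5·4 + 2·5 = 48.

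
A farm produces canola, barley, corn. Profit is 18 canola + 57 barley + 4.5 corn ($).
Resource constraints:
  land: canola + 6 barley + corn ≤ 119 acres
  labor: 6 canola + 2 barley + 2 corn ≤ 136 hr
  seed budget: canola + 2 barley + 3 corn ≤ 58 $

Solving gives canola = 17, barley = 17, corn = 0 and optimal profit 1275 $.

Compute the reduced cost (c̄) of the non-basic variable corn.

At the optimum: land uses 119 of 119 (binding); labor uses 136 of 136 (binding); seed budget uses 51 of 58 (slack = 7).
Since seed budget is not tight, its dual is 0.
The binding rows give the dual system: 1·y_land + 6·y_labor = 18 and 6·y_land + 2·y_labor = 57.
→ y_land = 9 and y_labor = 1.5.
Reduced cost of corn: c₃ − yᵀa₃ = 4.5 − (9·1 + 1.5·2) = 4.5 − 12 = -7.5.

-7.5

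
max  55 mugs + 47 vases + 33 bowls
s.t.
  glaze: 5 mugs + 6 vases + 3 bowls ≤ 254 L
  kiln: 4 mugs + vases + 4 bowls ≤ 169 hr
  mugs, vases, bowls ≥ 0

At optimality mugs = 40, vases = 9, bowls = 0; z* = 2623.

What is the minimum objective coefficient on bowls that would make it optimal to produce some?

41

Both glaze and kiln are binding at x*.
The binding rows give the dual system: 5·y_glaze + 4·y_kiln = 55 and 6·y_glaze + 1·y_kiln = 47.
→ y_glaze = 7 and y_kiln = 5.
bowls enters the basis when its profit ≥ yᵀa₃ = 7·3 + 5·4 = 41.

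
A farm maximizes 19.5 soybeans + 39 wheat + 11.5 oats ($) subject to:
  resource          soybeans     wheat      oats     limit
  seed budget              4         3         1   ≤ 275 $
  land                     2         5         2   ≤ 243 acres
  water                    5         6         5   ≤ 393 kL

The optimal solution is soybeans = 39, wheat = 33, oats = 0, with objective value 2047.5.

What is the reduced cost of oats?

At the optimum: seed budget uses 255 of 275 (slack = 20); land uses 243 of 243 (binding); water uses 393 of 393 (binding).
By complementary slackness, y = 0 for the non-binding constraint.
The binding rows give the dual system: 2·y_land + 5·y_water = 19.5 and 5·y_land + 6·y_water = 39.
This yields shadow prices y_land = 6, y_water = 1.5.
Reduced cost of oats: c₃ − yᵀa₃ = 11.5 − (6·2 + 1.5·5) = 11.5 − 19.5 = -8.

-8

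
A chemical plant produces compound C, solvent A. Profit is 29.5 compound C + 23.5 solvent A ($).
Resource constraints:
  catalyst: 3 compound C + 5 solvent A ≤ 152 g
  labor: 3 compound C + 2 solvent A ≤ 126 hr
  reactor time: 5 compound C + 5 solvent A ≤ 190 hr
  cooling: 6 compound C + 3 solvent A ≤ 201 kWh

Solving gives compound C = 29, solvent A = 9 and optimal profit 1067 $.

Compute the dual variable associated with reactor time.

3.5

Binding: reactor time and cooling. Non-binding: catalyst (20 unused), labor (21 unused).
Since catalyst, labor are not tight, their duals are 0.
Dual feasibility on the basic columns requires 5·y_reactor time + 6·y_cooling = 29.5, 5·y_reactor time + 3·y_cooling = 23.5.
Solving: y_reactor time = 3.5, y_cooling = 2.
Shadow price of reactor time = 3.5.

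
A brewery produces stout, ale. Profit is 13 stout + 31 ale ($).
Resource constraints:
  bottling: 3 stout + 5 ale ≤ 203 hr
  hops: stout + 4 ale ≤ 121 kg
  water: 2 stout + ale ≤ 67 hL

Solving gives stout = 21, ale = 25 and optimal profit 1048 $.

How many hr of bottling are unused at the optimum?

bottling used = 3·21 + 5·25 = 188; slack = 203 − 188 = 15.

15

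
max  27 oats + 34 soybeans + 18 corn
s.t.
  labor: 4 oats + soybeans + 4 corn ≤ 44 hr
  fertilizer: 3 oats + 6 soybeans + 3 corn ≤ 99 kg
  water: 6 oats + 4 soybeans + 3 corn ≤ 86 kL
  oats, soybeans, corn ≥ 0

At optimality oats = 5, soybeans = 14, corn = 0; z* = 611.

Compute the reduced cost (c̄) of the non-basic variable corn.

-1.5

At the optimum: labor uses 34 of 44 (slack = 10); fertilizer uses 99 of 99 (binding); water uses 86 of 86 (binding).
Since labor is not tight, its dual is 0.
From A_Bᵀ y = c: 3·y_fertilizer + 6·y_water = 27; 6·y_fertilizer + 4·y_water = 34.
This yields shadow prices y_fertilizer = 4, y_water = 2.5.
Reduced cost of corn: c₃ − yᵀa₃ = 18 − (4·3 + 2.5·3) = 18 − 19.5 = -1.5.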